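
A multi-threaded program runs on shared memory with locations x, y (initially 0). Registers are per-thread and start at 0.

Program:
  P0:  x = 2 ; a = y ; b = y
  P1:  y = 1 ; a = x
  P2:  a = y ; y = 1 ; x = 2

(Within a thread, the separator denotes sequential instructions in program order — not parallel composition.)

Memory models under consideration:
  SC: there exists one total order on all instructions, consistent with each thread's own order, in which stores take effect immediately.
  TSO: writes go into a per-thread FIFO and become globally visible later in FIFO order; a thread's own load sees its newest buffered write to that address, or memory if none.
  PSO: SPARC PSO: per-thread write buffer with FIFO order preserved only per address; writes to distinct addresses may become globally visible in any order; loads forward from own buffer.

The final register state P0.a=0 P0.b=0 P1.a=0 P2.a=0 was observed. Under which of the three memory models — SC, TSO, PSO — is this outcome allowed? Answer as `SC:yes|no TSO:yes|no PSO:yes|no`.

outcome vector order: (P0.a,P0.b,P1.a,P2.a)
under SC → (0,0,2,0) (0,0,2,1) (0,1,2,0) (0,1,2,1) (1,1,0,0) (1,1,0,1) (1,1,2,0) (1,1,2,1)
under TSO → (0,0,0,0) (0,0,0,1) (0,0,2,0) (0,0,2,1) (0,1,0,0) (0,1,0,1) (0,1,2,0) (0,1,2,1) (1,1,0,0) (1,1,0,1) (1,1,2,0) (1,1,2,1)
under PSO → (0,0,0,0) (0,0,0,1) (0,0,2,0) (0,0,2,1) (0,1,0,0) (0,1,0,1) (0,1,2,0) (0,1,2,1) (1,1,0,0) (1,1,0,1) (1,1,2,0) (1,1,2,1)
target (0,0,0,0) ∈ {TSO,PSO}

SC:no TSO:yes PSO:yes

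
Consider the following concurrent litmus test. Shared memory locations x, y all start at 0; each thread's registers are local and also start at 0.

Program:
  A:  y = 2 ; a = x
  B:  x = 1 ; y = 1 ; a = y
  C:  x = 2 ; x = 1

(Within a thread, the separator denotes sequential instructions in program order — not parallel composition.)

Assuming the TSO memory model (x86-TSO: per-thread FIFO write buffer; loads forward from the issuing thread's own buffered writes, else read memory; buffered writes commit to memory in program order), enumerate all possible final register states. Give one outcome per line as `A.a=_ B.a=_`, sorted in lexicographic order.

A.a=0 B.a=1
A.a=0 B.a=2
A.a=1 B.a=1
A.a=1 B.a=2
A.a=2 B.a=1
A.a=2 B.a=2

outcome vector order: (A.a,B.a)
|TSO outcomes| = 6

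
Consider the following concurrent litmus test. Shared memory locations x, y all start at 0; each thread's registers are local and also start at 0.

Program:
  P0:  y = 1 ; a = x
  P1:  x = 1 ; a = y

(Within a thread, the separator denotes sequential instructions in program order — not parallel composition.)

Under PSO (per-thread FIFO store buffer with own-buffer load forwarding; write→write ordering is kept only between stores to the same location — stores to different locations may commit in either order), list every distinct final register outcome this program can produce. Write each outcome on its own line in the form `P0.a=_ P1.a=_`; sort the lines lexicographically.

P0.a=0 P1.a=0
P0.a=0 P1.a=1
P0.a=1 P1.a=0
P0.a=1 P1.a=1

outcome vector order: (P0.a,P1.a)
|PSO outcomes| = 4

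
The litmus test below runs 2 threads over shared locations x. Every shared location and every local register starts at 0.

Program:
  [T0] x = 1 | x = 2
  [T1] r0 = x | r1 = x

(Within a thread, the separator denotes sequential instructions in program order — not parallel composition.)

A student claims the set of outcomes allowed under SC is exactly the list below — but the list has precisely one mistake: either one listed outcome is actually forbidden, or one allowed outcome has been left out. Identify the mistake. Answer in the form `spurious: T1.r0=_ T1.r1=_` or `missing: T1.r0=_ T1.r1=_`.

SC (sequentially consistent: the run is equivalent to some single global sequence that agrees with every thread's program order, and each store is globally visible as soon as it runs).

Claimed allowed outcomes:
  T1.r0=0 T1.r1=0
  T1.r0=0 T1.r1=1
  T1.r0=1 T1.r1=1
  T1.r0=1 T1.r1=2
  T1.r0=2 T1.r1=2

outcome vector order: (T1.r0,T1.r1)
under SC → 00; 01; 02; 11; 12; 22
SC∖claimed = {02}

missing: T1.r0=0 T1.r1=2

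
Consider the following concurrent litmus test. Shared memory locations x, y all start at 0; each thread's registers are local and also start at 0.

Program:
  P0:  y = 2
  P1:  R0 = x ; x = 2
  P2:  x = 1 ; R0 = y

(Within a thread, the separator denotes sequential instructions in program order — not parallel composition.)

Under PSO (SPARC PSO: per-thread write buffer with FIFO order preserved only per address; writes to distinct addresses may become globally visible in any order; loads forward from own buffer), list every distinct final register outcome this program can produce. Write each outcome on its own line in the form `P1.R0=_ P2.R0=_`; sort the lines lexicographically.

P1.R0=0 P2.R0=0
P1.R0=0 P2.R0=2
P1.R0=1 P2.R0=0
P1.R0=1 P2.R0=2

outcome vector order: (P1.R0,P2.R0)
|PSO outcomes| = 4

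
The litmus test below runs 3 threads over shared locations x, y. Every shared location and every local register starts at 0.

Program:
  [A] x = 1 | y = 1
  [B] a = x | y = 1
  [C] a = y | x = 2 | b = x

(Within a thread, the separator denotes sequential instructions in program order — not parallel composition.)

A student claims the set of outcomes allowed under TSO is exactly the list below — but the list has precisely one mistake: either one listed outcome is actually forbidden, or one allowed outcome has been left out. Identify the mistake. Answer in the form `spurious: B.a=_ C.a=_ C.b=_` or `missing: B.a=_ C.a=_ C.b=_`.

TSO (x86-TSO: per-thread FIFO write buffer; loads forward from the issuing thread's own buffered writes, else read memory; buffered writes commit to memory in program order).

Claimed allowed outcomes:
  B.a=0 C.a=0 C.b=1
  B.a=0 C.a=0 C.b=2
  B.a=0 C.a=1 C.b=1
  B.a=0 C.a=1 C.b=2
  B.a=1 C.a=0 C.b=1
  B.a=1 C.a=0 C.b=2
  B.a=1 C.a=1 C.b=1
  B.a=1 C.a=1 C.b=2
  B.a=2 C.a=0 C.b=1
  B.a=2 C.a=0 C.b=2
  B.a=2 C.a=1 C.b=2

outcome vector order: (B.a,C.a,C.b)
TSO (10): (0,0,1), (0,0,2), (0,1,1), (0,1,2), (1,0,1), (1,0,2), (1,1,2), (2,0,1), (2,0,2), (2,1,2)
claimed∖TSO = {(1,1,1)}

spurious: B.a=1 C.a=1 C.b=1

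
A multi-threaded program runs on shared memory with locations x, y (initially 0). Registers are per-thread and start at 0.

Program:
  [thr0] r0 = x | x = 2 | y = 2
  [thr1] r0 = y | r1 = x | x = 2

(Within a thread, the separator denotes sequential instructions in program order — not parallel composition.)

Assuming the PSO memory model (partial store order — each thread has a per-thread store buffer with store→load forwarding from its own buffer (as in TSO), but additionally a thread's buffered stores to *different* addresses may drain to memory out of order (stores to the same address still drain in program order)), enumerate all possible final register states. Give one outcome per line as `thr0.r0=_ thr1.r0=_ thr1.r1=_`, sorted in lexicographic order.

outcome vector order: (thr0.r0,thr1.r0,thr1.r1)
|PSO outcomes| = 5

thr0.r0=0 thr1.r0=0 thr1.r1=0
thr0.r0=0 thr1.r0=0 thr1.r1=2
thr0.r0=0 thr1.r0=2 thr1.r1=0
thr0.r0=0 thr1.r0=2 thr1.r1=2
thr0.r0=2 thr1.r0=0 thr1.r1=0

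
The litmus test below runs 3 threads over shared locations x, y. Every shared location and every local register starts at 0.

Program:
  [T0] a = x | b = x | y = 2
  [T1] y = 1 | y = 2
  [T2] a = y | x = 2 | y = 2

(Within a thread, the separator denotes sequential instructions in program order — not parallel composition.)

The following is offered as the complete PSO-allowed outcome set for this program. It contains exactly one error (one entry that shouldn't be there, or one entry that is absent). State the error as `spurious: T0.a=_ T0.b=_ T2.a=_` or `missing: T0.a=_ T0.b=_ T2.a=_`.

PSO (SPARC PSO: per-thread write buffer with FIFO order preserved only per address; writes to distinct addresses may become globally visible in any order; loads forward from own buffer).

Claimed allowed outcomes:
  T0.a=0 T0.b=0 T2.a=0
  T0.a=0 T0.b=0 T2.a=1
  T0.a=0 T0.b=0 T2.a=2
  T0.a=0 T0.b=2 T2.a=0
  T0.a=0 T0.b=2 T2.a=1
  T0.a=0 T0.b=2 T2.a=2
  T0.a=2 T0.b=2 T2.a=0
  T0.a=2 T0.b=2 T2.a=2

outcome vector order: (T0.a,T0.b,T2.a)
PSO: 9 outcomes — {0/0/0; 0/0/1; 0/0/2; 0/2/0; 0/2/1; 0/2/2; 2/2/0; 2/2/1; 2/2/2}
PSO∖claimed = {2/2/1}

missing: T0.a=2 T0.b=2 T2.a=1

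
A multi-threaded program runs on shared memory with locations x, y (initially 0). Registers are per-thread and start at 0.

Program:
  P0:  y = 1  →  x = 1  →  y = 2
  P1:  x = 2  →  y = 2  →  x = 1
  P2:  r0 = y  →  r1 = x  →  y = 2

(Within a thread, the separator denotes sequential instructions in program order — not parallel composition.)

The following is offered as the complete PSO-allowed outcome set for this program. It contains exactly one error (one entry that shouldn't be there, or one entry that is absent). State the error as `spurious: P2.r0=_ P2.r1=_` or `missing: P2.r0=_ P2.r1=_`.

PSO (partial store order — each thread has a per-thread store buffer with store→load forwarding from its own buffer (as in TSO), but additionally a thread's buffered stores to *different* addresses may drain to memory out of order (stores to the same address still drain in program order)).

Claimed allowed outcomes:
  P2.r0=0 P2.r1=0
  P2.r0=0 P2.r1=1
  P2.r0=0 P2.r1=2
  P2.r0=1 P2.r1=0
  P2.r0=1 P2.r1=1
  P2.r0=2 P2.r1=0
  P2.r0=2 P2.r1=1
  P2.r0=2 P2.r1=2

missing: P2.r0=1 P2.r1=2

outcome vector order: (P2.r0,P2.r1)
PSO: 9 outcomes — {00 01 02 10 11 12 20 21 22}
PSO∖claimed = {12}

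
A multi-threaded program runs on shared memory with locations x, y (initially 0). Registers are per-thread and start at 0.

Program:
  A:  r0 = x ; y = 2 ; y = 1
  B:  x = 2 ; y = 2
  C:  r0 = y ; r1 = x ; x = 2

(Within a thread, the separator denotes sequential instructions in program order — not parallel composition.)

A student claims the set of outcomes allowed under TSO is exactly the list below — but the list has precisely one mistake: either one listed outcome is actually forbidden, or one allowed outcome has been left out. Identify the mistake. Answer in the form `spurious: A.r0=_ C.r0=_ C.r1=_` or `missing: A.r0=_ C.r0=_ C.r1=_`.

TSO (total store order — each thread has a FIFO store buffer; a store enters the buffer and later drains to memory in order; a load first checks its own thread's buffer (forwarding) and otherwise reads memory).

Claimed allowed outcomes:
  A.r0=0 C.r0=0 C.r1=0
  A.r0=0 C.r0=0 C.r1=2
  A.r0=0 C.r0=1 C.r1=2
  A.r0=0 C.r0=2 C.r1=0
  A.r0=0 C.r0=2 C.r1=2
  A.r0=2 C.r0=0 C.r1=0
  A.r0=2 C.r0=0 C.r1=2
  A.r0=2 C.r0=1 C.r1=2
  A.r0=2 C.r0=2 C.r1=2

outcome vector order: (A.r0,C.r0,C.r1)
under TSO → 000, 002, 010, 012, 020, 022, 200, 202, 212, 222
TSO∖claimed = {010}

missing: A.r0=0 C.r0=1 C.r1=0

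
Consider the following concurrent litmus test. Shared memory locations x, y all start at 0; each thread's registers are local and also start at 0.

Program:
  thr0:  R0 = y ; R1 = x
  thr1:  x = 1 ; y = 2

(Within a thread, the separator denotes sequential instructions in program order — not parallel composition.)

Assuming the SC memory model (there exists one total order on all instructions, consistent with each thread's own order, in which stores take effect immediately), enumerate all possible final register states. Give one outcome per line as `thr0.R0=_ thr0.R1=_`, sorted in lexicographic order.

thr0.R0=0 thr0.R1=0
thr0.R0=0 thr0.R1=1
thr0.R0=2 thr0.R1=1

outcome vector order: (thr0.R0,thr0.R1)
|SC outcomes| = 3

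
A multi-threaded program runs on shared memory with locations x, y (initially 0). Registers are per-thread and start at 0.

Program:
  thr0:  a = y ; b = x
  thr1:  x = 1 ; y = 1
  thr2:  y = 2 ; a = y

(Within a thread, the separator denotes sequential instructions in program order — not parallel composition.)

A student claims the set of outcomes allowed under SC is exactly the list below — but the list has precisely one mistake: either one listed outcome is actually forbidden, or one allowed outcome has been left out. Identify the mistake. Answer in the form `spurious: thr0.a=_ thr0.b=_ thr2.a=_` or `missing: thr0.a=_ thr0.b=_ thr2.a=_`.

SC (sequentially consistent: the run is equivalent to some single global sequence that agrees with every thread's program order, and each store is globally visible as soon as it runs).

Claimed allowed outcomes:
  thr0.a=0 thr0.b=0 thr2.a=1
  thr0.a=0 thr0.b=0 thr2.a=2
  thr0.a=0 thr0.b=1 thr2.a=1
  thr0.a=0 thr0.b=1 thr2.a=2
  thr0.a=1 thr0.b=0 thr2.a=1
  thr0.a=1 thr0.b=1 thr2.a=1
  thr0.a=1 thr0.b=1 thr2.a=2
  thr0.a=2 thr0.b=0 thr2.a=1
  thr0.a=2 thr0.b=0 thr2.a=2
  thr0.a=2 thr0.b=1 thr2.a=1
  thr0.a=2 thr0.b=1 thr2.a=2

outcome vector order: (thr0.a,thr0.b,thr2.a)
[SC] allowed = {001 002 011 012 111 112 201 202 211 212}
claimed∖SC = {101}

spurious: thr0.a=1 thr0.b=0 thr2.a=1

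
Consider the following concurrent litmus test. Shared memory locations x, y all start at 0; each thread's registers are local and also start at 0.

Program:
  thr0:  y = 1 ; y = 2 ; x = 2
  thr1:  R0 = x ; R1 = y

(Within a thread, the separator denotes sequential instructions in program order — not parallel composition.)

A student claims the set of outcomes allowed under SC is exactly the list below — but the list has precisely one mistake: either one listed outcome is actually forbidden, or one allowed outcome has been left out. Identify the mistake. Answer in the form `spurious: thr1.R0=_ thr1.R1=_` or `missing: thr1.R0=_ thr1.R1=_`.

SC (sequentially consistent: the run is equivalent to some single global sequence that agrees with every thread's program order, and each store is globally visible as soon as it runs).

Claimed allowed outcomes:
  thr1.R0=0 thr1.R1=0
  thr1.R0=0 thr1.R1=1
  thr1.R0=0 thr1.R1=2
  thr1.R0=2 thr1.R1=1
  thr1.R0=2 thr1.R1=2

spurious: thr1.R0=2 thr1.R1=1

outcome vector order: (thr1.R0,thr1.R1)
SC: 4 outcomes — {<0 0> <0 1> <0 2> <2 2>}
claimed∖SC = {<2 1>}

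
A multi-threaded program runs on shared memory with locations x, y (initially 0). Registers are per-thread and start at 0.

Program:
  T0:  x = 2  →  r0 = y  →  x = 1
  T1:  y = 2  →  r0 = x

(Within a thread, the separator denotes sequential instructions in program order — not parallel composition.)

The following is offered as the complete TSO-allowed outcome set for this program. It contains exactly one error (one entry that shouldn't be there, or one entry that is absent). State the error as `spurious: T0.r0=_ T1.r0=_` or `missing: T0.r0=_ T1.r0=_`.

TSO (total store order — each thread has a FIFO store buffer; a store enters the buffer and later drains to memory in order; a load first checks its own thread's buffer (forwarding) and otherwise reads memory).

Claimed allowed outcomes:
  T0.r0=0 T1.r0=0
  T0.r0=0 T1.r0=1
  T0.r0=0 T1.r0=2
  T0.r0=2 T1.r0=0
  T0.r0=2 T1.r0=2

missing: T0.r0=2 T1.r0=1

outcome vector order: (T0.r0,T1.r0)
TSO (6): 00, 01, 02, 20, 21, 22
TSO∖claimed = {21}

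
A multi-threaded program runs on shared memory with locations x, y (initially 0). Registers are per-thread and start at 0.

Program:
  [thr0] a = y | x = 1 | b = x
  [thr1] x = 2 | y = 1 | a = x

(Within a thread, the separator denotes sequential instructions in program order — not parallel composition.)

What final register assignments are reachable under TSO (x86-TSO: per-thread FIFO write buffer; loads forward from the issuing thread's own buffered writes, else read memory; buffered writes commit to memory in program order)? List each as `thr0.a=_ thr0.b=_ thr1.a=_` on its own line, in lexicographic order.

outcome vector order: (thr0.a,thr0.b,thr1.a)
|TSO outcomes| = 5

thr0.a=0 thr0.b=1 thr1.a=1
thr0.a=0 thr0.b=1 thr1.a=2
thr0.a=0 thr0.b=2 thr1.a=2
thr0.a=1 thr0.b=1 thr1.a=1
thr0.a=1 thr0.b=1 thr1.a=2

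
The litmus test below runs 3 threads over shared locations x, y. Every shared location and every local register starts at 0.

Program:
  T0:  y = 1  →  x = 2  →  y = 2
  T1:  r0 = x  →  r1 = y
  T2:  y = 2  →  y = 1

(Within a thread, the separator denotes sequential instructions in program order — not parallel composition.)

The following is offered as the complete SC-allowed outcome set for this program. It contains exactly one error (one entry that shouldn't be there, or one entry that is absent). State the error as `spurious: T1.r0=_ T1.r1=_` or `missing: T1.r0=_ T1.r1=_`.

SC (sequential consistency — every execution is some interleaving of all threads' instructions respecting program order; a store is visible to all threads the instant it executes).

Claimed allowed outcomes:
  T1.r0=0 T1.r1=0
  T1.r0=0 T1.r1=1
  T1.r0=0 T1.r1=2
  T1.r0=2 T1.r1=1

missing: T1.r0=2 T1.r1=2

outcome vector order: (T1.r0,T1.r1)
SC: 5 outcomes — {(0,0) (0,1) (0,2) (2,1) (2,2)}
SC∖claimed = {(2,2)}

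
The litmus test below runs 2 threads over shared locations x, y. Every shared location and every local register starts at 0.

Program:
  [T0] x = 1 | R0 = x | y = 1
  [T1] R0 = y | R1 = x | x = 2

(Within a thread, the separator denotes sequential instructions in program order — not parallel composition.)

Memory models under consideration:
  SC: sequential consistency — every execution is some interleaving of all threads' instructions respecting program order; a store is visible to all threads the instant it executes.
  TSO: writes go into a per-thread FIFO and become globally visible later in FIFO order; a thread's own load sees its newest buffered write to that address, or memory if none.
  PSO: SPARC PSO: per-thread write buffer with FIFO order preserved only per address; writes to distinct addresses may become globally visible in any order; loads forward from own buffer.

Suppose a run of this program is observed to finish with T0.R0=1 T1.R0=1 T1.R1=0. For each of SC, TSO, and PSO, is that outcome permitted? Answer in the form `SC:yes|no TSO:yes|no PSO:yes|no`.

SC:no TSO:no PSO:yes

outcome vector order: (T0.R0,T1.R0,T1.R1)
SC: 5 outcomes — {100 101 111 200 201}
TSO: 5 outcomes — {100 101 111 200 201}
PSO: 6 outcomes — {100 101 110 111 200 201}
target 110 ∈ {PSO}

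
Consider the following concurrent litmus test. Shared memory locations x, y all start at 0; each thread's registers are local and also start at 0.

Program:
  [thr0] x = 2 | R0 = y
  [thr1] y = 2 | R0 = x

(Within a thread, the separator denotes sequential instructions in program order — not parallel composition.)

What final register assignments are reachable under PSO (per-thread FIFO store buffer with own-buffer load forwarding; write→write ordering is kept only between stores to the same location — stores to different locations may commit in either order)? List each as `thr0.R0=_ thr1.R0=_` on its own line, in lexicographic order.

thr0.R0=0 thr1.R0=0
thr0.R0=0 thr1.R0=2
thr0.R0=2 thr1.R0=0
thr0.R0=2 thr1.R0=2

outcome vector order: (thr0.R0,thr1.R0)
|PSO outcomes| = 4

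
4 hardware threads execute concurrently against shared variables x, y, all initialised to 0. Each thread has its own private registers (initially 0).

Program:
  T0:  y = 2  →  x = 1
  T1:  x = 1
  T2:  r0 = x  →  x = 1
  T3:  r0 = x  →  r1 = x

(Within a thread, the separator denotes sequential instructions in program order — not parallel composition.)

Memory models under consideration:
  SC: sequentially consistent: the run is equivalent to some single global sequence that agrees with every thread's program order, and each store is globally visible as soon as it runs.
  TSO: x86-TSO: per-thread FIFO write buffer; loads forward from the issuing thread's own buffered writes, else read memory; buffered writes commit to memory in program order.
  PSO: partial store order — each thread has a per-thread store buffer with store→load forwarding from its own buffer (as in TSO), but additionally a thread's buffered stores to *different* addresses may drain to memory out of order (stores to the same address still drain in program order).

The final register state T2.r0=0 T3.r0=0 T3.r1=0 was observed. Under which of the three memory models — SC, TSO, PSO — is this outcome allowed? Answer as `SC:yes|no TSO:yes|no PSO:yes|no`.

SC:yes TSO:yes PSO:yes

outcome vector order: (T2.r0,T3.r0,T3.r1)
SC (6): (0,0,0) (0,0,1) (0,1,1) (1,0,0) (1,0,1) (1,1,1)
TSO (6): (0,0,0) (0,0,1) (0,1,1) (1,0,0) (1,0,1) (1,1,1)
PSO (6): (0,0,0) (0,0,1) (0,1,1) (1,0,0) (1,0,1) (1,1,1)
target (0,0,0) ∈ {SC,TSO,PSO}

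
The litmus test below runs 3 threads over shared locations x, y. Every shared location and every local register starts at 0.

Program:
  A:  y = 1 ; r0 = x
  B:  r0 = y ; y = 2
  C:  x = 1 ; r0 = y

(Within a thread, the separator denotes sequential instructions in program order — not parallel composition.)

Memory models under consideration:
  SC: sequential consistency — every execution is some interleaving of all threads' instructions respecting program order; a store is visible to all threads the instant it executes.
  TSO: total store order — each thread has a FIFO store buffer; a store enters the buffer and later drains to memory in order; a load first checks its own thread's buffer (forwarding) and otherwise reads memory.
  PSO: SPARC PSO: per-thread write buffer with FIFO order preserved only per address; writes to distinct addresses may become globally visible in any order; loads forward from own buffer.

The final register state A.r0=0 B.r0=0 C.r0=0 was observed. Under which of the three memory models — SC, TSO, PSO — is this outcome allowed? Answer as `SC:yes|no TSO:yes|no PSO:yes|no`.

outcome vector order: (A.r0,B.r0,C.r0)
under SC → (0,0,1) (0,0,2) (0,1,1) (0,1,2) (1,0,0) (1,0,1) (1,0,2) (1,1,0) (1,1,1) (1,1,2)
under TSO → (0,0,0) (0,0,1) (0,0,2) (0,1,0) (0,1,1) (0,1,2) (1,0,0) (1,0,1) (1,0,2) (1,1,0) (1,1,1) (1,1,2)
under PSO → (0,0,0) (0,0,1) (0,0,2) (0,1,0) (0,1,1) (0,1,2) (1,0,0) (1,0,1) (1,0,2) (1,1,0) (1,1,1) (1,1,2)
target (0,0,0) ∈ {TSO,PSO}

SC:no TSO:yes PSO:yes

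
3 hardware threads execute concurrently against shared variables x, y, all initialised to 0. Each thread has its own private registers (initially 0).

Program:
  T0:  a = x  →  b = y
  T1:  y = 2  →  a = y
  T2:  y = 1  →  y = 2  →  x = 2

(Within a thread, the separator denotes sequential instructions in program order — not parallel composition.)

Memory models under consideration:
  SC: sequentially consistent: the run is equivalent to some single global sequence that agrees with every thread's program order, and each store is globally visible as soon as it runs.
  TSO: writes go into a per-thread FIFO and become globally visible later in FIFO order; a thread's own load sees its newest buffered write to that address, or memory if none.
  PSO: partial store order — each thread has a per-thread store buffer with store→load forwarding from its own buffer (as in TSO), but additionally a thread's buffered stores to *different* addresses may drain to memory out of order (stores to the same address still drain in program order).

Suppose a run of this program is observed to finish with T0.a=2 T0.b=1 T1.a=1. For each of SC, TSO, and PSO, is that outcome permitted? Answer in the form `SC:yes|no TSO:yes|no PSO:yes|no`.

outcome vector order: (T0.a,T0.b,T1.a)
under SC → <0 0 1> <0 0 2> <0 1 1> <0 1 2> <0 2 1> <0 2 2> <2 2 1> <2 2 2>
under TSO → <0 0 1> <0 0 2> <0 1 1> <0 1 2> <0 2 1> <0 2 2> <2 2 1> <2 2 2>
under PSO → <0 0 1> <0 0 2> <0 1 1> <0 1 2> <0 2 1> <0 2 2> <2 0 1> <2 0 2> <2 1 1> <2 1 2> <2 2 1> <2 2 2>
target <2 1 1> ∈ {PSO}

SC:no TSO:no PSO:yes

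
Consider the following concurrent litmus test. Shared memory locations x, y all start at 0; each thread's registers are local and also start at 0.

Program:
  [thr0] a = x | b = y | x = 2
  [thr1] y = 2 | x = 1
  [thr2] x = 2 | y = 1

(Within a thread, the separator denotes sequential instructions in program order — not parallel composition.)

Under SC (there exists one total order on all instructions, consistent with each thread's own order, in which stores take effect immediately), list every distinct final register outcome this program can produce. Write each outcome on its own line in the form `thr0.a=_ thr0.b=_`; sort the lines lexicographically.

outcome vector order: (thr0.a,thr0.b)
|SC outcomes| = 8

thr0.a=0 thr0.b=0
thr0.a=0 thr0.b=1
thr0.a=0 thr0.b=2
thr0.a=1 thr0.b=1
thr0.a=1 thr0.b=2
thr0.a=2 thr0.b=0
thr0.a=2 thr0.b=1
thr0.a=2 thr0.b=2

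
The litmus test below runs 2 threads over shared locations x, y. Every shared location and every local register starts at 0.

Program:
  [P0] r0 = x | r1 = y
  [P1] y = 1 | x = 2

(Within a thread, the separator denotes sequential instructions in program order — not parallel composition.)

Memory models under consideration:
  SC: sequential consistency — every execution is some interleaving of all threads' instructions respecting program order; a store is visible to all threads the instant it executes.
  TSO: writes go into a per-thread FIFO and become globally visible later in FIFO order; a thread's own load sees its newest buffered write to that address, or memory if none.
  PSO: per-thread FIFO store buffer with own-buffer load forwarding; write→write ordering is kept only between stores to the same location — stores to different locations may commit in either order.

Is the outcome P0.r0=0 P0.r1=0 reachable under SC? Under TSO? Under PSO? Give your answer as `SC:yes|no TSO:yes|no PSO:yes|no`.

SC:yes TSO:yes PSO:yes

outcome vector order: (P0.r0,P0.r1)
SC: 3 outcomes — {<0 0>, <0 1>, <2 1>}
TSO: 3 outcomes — {<0 0>, <0 1>, <2 1>}
PSO: 4 outcomes — {<0 0>, <0 1>, <2 0>, <2 1>}
target <0 0> ∈ {SC,TSO,PSO}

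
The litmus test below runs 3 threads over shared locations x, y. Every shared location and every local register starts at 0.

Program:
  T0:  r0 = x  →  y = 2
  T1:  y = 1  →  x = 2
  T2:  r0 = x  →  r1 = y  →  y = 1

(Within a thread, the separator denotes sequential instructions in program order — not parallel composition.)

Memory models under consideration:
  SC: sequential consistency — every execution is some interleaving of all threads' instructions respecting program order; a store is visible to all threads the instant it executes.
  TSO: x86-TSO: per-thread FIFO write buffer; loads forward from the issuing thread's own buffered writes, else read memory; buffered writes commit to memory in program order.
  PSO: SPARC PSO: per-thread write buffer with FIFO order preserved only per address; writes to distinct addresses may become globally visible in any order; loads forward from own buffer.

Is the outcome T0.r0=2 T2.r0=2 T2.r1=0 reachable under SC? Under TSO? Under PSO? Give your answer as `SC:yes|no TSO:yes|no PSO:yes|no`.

outcome vector order: (T0.r0,T2.r0,T2.r1)
[SC] allowed = {0/0/0; 0/0/1; 0/0/2; 0/2/1; 0/2/2; 2/0/0; 2/0/1; 2/0/2; 2/2/1; 2/2/2}
[TSO] allowed = {0/0/0; 0/0/1; 0/0/2; 0/2/1; 0/2/2; 2/0/0; 2/0/1; 2/0/2; 2/2/1; 2/2/2}
[PSO] allowed = {0/0/0; 0/0/1; 0/0/2; 0/2/0; 0/2/1; 0/2/2; 2/0/0; 2/0/1; 2/0/2; 2/2/0; 2/2/1; 2/2/2}
target 2/2/0 ∈ {PSO}

SC:no TSO:no PSO:yes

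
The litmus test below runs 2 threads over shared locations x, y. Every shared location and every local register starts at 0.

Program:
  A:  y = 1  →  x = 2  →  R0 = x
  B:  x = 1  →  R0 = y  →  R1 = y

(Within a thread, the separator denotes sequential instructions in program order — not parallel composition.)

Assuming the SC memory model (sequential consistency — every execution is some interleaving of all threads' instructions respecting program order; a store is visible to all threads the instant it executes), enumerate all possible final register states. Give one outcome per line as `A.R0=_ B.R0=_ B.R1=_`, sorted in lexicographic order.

A.R0=1 B.R0=1 B.R1=1
A.R0=2 B.R0=0 B.R1=0
A.R0=2 B.R0=0 B.R1=1
A.R0=2 B.R0=1 B.R1=1

outcome vector order: (A.R0,B.R0,B.R1)
|SC outcomes| = 4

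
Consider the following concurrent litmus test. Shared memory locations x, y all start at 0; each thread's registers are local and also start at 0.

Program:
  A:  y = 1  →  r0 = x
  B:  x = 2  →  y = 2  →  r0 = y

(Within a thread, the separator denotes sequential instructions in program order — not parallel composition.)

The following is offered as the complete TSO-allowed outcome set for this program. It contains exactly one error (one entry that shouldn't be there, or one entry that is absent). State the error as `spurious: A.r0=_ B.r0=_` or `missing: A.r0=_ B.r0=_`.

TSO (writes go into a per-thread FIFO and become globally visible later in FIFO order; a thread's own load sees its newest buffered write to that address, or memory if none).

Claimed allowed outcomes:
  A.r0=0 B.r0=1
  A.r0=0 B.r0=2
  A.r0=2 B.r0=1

outcome vector order: (A.r0,B.r0)
[TSO] allowed = {01, 02, 21, 22}
TSO∖claimed = {22}

missing: A.r0=2 B.r0=2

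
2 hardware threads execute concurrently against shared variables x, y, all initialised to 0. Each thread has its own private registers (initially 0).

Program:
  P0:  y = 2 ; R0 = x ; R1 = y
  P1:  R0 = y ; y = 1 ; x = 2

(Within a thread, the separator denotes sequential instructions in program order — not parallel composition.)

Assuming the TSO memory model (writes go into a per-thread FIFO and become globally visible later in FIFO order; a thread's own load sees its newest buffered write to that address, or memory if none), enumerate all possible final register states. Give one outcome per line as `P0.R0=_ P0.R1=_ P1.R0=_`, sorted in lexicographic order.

P0.R0=0 P0.R1=1 P1.R0=0
P0.R0=0 P0.R1=1 P1.R0=2
P0.R0=0 P0.R1=2 P1.R0=0
P0.R0=0 P0.R1=2 P1.R0=2
P0.R0=2 P0.R1=1 P1.R0=0
P0.R0=2 P0.R1=1 P1.R0=2
P0.R0=2 P0.R1=2 P1.R0=0

outcome vector order: (P0.R0,P0.R1,P1.R0)
|TSO outcomes| = 7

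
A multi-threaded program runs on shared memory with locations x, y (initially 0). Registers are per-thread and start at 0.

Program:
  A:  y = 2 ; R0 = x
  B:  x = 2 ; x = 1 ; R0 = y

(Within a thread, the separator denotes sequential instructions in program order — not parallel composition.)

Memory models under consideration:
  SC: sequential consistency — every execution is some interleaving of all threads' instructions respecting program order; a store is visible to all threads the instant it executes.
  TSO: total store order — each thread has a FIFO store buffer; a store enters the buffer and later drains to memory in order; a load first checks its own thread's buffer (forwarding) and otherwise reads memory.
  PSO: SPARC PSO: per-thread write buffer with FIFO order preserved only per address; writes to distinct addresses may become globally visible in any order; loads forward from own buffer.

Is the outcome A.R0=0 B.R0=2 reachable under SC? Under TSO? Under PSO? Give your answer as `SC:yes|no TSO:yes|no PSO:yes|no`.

outcome vector order: (A.R0,B.R0)
under SC → 0/2; 1/0; 1/2; 2/2
under TSO → 0/0; 0/2; 1/0; 1/2; 2/0; 2/2
under PSO → 0/0; 0/2; 1/0; 1/2; 2/0; 2/2
target 0/2 ∈ {SC,TSO,PSO}

SC:yes TSO:yes PSO:yes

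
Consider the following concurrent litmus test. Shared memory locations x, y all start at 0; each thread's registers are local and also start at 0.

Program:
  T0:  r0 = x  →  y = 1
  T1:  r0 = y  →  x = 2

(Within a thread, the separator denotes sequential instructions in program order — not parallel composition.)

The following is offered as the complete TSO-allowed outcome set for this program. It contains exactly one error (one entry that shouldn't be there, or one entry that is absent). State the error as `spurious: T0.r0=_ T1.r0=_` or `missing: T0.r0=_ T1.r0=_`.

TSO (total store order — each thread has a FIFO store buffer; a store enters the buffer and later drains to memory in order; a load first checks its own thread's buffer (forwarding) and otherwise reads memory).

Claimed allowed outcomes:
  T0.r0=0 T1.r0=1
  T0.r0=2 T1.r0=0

outcome vector order: (T0.r0,T1.r0)
TSO: 3 outcomes — {(0,0), (0,1), (2,0)}
TSO∖claimed = {(0,0)}

missing: T0.r0=0 T1.r0=0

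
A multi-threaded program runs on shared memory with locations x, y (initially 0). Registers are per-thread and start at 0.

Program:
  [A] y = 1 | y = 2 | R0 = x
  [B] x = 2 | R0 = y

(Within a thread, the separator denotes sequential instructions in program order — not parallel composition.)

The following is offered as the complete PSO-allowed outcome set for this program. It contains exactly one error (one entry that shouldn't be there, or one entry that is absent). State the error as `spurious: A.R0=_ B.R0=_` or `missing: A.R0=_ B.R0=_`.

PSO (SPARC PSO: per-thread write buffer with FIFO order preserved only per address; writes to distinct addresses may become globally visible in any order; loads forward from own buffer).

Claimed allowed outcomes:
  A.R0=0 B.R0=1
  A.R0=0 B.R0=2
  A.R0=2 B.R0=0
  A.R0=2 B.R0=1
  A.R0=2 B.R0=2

outcome vector order: (A.R0,B.R0)
PSO (6): <0 0> <0 1> <0 2> <2 0> <2 1> <2 2>
PSO∖claimed = {<0 0>}

missing: A.R0=0 B.R0=0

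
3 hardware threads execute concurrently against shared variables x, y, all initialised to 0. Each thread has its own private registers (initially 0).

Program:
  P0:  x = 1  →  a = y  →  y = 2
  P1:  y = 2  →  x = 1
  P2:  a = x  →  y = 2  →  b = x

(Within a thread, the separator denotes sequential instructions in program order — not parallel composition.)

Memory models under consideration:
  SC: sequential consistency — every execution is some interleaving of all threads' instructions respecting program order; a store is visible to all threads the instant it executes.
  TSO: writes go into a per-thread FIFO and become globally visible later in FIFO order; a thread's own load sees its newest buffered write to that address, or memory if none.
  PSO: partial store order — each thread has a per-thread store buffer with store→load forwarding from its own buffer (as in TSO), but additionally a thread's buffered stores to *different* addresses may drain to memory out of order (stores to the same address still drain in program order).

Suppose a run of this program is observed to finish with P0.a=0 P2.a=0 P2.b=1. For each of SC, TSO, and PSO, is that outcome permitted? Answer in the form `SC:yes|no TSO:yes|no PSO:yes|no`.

SC:yes TSO:yes PSO:yes

outcome vector order: (P0.a,P2.a,P2.b)
[SC] allowed = {<0 0 1>; <0 1 1>; <2 0 0>; <2 0 1>; <2 1 1>}
[TSO] allowed = {<0 0 0>; <0 0 1>; <0 1 1>; <2 0 0>; <2 0 1>; <2 1 1>}
[PSO] allowed = {<0 0 0>; <0 0 1>; <0 1 1>; <2 0 0>; <2 0 1>; <2 1 1>}
target <0 0 1> ∈ {SC,TSO,PSO}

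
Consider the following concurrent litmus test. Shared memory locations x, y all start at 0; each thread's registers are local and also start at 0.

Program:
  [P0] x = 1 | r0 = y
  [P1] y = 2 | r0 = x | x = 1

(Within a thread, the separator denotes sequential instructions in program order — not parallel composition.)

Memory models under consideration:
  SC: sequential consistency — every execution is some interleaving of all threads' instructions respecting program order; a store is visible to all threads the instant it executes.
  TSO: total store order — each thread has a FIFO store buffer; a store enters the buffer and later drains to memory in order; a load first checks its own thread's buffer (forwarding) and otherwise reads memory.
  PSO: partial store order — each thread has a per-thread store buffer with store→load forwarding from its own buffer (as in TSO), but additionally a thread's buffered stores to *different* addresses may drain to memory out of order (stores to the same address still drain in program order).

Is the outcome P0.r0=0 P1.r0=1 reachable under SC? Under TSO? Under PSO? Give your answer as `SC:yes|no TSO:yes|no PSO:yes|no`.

outcome vector order: (P0.r0,P1.r0)
[SC] allowed = {0/1 2/0 2/1}
[TSO] allowed = {0/0 0/1 2/0 2/1}
[PSO] allowed = {0/0 0/1 2/0 2/1}
target 0/1 ∈ {SC,TSO,PSO}

SC:yes TSO:yes PSO:yes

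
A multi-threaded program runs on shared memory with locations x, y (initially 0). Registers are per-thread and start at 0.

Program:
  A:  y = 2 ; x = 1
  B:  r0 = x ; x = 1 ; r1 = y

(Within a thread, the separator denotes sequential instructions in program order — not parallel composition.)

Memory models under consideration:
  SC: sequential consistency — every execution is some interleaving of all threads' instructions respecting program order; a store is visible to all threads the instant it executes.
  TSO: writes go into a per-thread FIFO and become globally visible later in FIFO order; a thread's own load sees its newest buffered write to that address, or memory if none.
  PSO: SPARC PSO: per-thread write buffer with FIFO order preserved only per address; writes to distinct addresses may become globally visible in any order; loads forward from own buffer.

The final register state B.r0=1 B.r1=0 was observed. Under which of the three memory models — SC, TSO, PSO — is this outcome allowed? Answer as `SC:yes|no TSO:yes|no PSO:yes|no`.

outcome vector order: (B.r0,B.r1)
SC: 3 outcomes — {(0,0) (0,2) (1,2)}
TSO: 3 outcomes — {(0,0) (0,2) (1,2)}
PSO: 4 outcomes — {(0,0) (0,2) (1,0) (1,2)}
target (1,0) ∈ {PSO}

SC:no TSO:no PSO:yes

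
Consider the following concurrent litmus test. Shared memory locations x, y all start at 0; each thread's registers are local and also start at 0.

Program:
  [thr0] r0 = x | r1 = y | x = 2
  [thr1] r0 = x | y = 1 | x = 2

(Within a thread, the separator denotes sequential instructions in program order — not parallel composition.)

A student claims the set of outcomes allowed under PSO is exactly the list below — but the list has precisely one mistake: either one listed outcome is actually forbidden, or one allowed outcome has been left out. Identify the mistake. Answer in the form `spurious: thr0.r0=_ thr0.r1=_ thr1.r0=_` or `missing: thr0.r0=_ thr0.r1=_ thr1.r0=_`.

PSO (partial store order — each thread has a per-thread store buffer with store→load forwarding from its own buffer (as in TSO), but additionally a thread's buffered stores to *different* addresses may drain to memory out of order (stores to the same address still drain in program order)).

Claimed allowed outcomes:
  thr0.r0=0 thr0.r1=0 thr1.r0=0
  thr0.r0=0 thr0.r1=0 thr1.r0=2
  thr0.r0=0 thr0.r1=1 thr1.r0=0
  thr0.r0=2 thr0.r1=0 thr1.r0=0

outcome vector order: (thr0.r0,thr0.r1,thr1.r0)
under PSO → <0 0 0>, <0 0 2>, <0 1 0>, <2 0 0>, <2 1 0>
PSO∖claimed = {<2 1 0>}

missing: thr0.r0=2 thr0.r1=1 thr1.r0=0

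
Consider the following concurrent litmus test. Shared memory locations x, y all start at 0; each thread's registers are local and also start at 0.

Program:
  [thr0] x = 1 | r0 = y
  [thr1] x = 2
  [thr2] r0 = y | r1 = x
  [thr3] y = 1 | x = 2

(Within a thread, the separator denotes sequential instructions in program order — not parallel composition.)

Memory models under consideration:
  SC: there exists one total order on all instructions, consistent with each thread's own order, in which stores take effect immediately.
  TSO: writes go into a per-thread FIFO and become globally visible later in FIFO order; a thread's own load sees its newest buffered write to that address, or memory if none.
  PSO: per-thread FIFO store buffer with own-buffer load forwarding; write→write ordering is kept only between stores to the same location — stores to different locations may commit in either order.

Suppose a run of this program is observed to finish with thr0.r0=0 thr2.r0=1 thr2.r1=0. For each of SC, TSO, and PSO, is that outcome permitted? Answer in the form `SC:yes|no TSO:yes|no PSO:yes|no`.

outcome vector order: (thr0.r0,thr2.r0,thr2.r1)
[SC] allowed = {<0 0 0>, <0 0 1>, <0 0 2>, <0 1 1>, <0 1 2>, <1 0 0>, <1 0 1>, <1 0 2>, <1 1 0>, <1 1 1>, <1 1 2>}
[TSO] allowed = {<0 0 0>, <0 0 1>, <0 0 2>, <0 1 0>, <0 1 1>, <0 1 2>, <1 0 0>, <1 0 1>, <1 0 2>, <1 1 0>, <1 1 1>, <1 1 2>}
[PSO] allowed = {<0 0 0>, <0 0 1>, <0 0 2>, <0 1 0>, <0 1 1>, <0 1 2>, <1 0 0>, <1 0 1>, <1 0 2>, <1 1 0>, <1 1 1>, <1 1 2>}
target <0 1 0> ∈ {TSO,PSO}

SC:no TSO:yes PSO:yes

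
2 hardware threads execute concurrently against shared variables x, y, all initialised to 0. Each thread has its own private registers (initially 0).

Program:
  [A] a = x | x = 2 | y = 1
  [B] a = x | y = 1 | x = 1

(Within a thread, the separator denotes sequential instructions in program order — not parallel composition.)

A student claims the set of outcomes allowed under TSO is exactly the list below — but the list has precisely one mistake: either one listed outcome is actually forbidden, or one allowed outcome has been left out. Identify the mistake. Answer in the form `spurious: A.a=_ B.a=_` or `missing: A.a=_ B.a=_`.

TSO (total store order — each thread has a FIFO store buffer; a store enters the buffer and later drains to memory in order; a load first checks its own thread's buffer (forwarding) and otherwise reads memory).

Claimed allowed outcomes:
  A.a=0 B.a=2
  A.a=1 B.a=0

missing: A.a=0 B.a=0

outcome vector order: (A.a,B.a)
TSO: 3 outcomes — {0/0, 0/2, 1/0}
TSO∖claimed = {0/0}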